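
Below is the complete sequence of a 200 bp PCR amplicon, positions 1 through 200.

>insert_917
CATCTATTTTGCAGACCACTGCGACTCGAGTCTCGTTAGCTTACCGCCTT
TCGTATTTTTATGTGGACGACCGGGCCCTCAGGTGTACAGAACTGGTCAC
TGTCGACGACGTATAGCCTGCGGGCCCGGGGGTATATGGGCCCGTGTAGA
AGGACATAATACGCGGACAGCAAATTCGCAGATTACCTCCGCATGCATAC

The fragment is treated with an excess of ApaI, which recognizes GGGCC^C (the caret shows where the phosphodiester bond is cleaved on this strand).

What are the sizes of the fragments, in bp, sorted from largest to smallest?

77, 58, 49, 16 bp

ApaI sites (GGGCCC) start at positions 73, 122, 138.
ApaI cuts after base 5 of each site (before the last base), so after positions 77, 126, 142.
Linear molecule, 3 cuts → 4 fragments:
  1–77 → 77 bp
  78–126 → 49 bp
  127–142 → 16 bp
  143–200 → 58 bp
Sorted largest to smallest: 77, 58, 49, 16 bp.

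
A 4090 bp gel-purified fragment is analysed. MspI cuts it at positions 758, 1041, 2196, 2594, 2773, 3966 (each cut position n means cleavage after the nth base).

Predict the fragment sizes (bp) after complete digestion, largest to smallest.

Linear molecule, 6 cuts → 7 fragments:
  758 − 0 = 758 bp
  1041 − 758 = 283 bp
  2196 − 1041 = 1155 bp
  2594 − 2196 = 398 bp
  2773 − 2594 = 179 bp
  3966 − 2773 = 1193 bp
  4090 − 3966 = 124 bp
Sorted largest to smallest: 1193, 1155, 758, 398, 283, 179, 124 bp.

1193, 1155, 758, 398, 283, 179, 124 bp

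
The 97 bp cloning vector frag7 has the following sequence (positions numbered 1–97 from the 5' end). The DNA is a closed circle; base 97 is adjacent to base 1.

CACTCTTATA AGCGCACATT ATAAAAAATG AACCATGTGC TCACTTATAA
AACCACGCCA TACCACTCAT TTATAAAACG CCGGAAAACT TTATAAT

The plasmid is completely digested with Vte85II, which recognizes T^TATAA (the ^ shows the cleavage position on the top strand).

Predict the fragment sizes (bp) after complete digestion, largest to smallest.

26, 26, 20, 13, 12 bp

Vte85II sites (TTATAA) start at positions 6, 19, 45, 71, 91.
Vte85II cuts after the first base of each site, so after positions 6, 19, 45, 71, 91.
Circular molecule, 5 cuts → 5 fragments:
  7–19 → 13 bp
  20–45 → 26 bp
  46–71 → 26 bp
  72–91 → 20 bp
  92–97 then 1–6 → 6 + 6 = 12 bp
Sorted largest to smallest: 26, 26, 20, 13, 12 bp.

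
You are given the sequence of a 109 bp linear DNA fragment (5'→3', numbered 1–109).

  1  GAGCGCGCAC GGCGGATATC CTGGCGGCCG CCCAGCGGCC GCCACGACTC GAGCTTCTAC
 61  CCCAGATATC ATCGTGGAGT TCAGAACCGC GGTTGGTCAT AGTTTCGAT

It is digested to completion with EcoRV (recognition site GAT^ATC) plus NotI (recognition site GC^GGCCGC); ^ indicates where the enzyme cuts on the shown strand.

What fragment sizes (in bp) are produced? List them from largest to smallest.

42, 31, 17, 11, 8 bp

EcoRV sites (GATATC) start at positions 15, 65.
EcoRV cuts after base 3 of each site, so after positions 17, 67.
NotI sites (GCGGCCGC) start at positions 24, 35.
NotI cuts after base 2 of each site, so after positions 25, 36.
Combined cut positions: 17, 25, 36, 67.
Linear molecule, 4 cuts → 5 fragments:
  1–17 → 17 bp
  18–25 → 8 bp
  26–36 → 11 bp
  37–67 → 31 bp
  68–109 → 42 bp
Sorted largest to smallest: 42, 31, 17, 11, 8 bp.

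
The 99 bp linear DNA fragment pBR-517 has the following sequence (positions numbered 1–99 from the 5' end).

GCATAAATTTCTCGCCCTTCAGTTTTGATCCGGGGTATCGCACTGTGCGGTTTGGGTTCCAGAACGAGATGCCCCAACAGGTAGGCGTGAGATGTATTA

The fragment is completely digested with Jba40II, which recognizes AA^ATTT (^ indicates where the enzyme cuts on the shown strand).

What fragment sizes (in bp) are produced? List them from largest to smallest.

The Jba40II site (AAATTT) starts at position 5.
Jba40II cuts after base 2 of each site, so after position 6.
Linear molecule, 1 cut → 2 fragments:
  1–6 → 6 bp
  7–99 → 93 bp
Sorted largest to smallest: 93, 6 bp.

93, 6 bp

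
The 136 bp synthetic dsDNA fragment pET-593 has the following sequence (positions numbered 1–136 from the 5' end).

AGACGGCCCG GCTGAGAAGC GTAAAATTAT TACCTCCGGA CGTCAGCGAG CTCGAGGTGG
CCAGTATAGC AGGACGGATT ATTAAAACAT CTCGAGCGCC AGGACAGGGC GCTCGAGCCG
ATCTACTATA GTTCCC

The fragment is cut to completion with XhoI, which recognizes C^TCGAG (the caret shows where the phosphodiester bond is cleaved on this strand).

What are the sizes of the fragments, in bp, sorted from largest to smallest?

XhoI sites (CTCGAG) start at positions 51, 91, 112.
XhoI cuts after the first base of each site, so after positions 51, 91, 112.
Linear molecule, 3 cuts → 4 fragments:
  1–51 → 51 bp
  52–91 → 40 bp
  92–112 → 21 bp
  113–136 → 24 bp
Sorted largest to smallest: 51, 40, 24, 21 bp.

51, 40, 24, 21 bp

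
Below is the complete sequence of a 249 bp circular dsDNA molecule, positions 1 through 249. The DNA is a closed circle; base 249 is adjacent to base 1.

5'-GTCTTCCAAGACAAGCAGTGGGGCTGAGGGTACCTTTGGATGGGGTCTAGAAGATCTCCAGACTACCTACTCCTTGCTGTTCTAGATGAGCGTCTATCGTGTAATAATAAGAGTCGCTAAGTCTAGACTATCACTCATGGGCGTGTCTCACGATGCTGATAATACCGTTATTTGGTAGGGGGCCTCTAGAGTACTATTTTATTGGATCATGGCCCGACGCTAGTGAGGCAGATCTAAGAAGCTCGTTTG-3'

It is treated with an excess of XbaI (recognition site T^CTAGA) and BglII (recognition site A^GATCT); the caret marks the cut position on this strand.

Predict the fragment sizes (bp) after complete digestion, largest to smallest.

XbaI sites (TCTAGA) start at positions 46, 81, 122, 185.
XbaI cuts after the first base of each site, so after positions 46, 81, 122, 185.
BglII sites (AGATCT) start at positions 52, 230.
BglII cuts after the first base of each site, so after positions 52, 230.
Combined cut positions: 46, 52, 81, 122, 185, 230.
Circular molecule, 6 cuts → 6 fragments:
  47–52 → 6 bp
  53–81 → 29 bp
  82–122 → 41 bp
  123–185 → 63 bp
  186–230 → 45 bp
  231–249 then 1–46 → 19 + 46 = 65 bp
Sorted largest to smallest: 65, 63, 45, 41, 29, 6 bp.

65, 63, 45, 41, 29, 6 bp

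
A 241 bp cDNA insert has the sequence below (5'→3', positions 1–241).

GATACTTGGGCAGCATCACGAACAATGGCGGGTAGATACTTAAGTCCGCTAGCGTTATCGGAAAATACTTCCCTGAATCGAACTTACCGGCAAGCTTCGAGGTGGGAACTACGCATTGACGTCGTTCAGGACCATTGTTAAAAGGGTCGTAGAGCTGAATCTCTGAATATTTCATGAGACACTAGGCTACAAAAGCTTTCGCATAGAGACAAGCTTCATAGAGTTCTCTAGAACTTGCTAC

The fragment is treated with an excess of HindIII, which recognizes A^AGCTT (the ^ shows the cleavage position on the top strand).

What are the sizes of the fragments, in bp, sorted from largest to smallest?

HindIII sites (AAGCTT) start at positions 92, 193, 211.
HindIII cuts after the first base of each site, so after positions 92, 193, 211.
Linear molecule, 3 cuts → 4 fragments:
  1–92 → 92 bp
  93–193 → 101 bp
  194–211 → 18 bp
  212–241 → 30 bp
Sorted largest to smallest: 101, 92, 30, 18 bp.

101, 92, 30, 18 bp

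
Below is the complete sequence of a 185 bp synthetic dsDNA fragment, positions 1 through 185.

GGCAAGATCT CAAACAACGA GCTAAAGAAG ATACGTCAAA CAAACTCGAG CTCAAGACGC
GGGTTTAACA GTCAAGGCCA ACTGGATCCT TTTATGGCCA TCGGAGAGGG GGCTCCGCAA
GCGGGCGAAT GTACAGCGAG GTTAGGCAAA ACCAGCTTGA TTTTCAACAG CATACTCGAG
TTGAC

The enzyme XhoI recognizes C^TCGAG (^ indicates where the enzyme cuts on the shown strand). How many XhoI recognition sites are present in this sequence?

2

CTCGAG occurs starting at positions 45, 175.
XhoI cuts at 2 sites.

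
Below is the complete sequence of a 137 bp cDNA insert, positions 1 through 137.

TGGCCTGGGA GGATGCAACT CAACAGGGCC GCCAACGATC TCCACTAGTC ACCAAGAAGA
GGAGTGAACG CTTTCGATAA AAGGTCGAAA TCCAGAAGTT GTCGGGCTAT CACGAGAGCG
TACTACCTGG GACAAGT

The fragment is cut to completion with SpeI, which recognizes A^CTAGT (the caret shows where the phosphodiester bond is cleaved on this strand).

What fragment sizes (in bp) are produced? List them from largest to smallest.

The SpeI site (ACTAGT) starts at position 44.
SpeI cuts after the first base of each site, so after position 44.
Linear molecule, 1 cut → 2 fragments:
  1–44 → 44 bp
  45–137 → 93 bp
Sorted largest to smallest: 93, 44 bp.

93, 44 bp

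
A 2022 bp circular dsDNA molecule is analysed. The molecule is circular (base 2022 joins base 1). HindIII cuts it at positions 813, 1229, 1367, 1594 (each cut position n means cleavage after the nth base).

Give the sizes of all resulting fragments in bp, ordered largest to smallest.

Circular molecule, 4 cuts → 4 fragments:
  1229 − 813 = 416 bp
  1367 − 1229 = 138 bp
  1594 − 1367 = 227 bp
  wrap: 2022 − 1594 + 813 = 1241 bp
Sorted largest to smallest: 1241, 416, 227, 138 bp.

1241, 416, 227, 138 bp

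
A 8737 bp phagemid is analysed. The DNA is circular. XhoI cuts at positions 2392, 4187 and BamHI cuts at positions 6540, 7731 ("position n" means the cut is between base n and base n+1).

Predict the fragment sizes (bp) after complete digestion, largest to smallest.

3398, 2353, 1795, 1191 bp

Combined cut positions (sorted): 2392, 4187, 6540, 7731.
Circular molecule, 4 cuts → 4 fragments:
  4187 − 2392 = 1795 bp
  6540 − 4187 = 2353 bp
  7731 − 6540 = 1191 bp
  wrap: 8737 − 7731 + 2392 = 3398 bp
Sorted largest to smallest: 3398, 2353, 1795, 1191 bp.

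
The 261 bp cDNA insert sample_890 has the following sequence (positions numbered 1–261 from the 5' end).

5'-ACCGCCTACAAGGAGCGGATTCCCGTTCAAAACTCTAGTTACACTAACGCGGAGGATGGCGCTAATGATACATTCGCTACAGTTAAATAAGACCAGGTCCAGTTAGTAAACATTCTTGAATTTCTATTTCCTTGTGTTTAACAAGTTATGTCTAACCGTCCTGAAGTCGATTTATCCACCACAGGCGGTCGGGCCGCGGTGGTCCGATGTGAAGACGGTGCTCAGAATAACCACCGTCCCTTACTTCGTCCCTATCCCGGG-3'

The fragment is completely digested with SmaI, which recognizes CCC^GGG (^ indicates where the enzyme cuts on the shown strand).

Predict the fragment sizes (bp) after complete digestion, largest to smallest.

258, 3 bp

The SmaI site (CCCGGG) starts at position 256.
SmaI cuts after base 3 of each site, so after position 258.
Linear molecule, 1 cut → 2 fragments:
  1–258 → 258 bp
  259–261 → 3 bp
Sorted largest to smallest: 258, 3 bp.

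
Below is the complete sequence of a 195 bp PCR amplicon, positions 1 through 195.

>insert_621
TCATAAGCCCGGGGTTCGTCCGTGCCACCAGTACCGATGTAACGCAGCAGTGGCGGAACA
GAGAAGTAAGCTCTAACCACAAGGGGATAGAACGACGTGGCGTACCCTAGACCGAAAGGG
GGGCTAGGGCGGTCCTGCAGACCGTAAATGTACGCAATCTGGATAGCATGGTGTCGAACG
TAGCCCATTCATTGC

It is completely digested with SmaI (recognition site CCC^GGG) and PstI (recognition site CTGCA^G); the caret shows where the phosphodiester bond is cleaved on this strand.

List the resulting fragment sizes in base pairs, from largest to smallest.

The SmaI site (CCCGGG) starts at position 8.
SmaI cuts after base 3 of each site, so after position 10.
The PstI site (CTGCAG) starts at position 135.
PstI cuts after base 5 of each site (before the last base), so after position 139.
Combined cut positions: 10, 139.
Linear molecule, 2 cuts → 3 fragments:
  1–10 → 10 bp
  11–139 → 129 bp
  140–195 → 56 bp
Sorted largest to smallest: 129, 56, 10 bp.

129, 56, 10 bp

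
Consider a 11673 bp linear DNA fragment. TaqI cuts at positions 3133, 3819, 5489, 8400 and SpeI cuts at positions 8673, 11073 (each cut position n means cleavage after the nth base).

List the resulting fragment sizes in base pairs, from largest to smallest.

Combined cut positions (sorted): 3133, 3819, 5489, 8400, 8673, 11073.
Linear molecule, 6 cuts → 7 fragments:
  3133 − 0 = 3133 bp
  3819 − 3133 = 686 bp
  5489 − 3819 = 1670 bp
  8400 − 5489 = 2911 bp
  8673 − 8400 = 273 bp
  11073 − 8673 = 2400 bp
  11673 − 11073 = 600 bp
Sorted largest to smallest: 3133, 2911, 2400, 1670, 686, 600, 273 bp.

3133, 2911, 2400, 1670, 686, 600, 273 bp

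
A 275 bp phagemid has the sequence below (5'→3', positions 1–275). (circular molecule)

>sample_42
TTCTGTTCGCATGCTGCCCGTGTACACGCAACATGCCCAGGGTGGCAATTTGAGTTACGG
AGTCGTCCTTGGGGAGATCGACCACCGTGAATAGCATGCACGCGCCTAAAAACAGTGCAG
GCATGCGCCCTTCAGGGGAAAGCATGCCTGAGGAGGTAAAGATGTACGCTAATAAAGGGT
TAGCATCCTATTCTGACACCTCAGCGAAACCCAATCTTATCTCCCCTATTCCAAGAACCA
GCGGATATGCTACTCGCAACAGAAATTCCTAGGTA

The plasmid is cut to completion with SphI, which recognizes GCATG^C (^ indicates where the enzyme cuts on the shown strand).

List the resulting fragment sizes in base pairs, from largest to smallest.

SphI sites (GCATGC) start at positions 9, 94, 121, 142.
SphI cuts after base 5 of each site (before the last base), so after positions 13, 98, 125, 146.
Circular molecule, 4 cuts → 4 fragments:
  14–98 → 85 bp
  99–125 → 27 bp
  126–146 → 21 bp
  147–275 then 1–13 → 129 + 13 = 142 bp
Sorted largest to smallest: 142, 85, 27, 21 bp.

142, 85, 27, 21 bp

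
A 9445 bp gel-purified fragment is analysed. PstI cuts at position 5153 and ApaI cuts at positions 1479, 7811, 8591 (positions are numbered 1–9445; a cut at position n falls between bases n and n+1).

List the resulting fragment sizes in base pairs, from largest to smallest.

Combined cut positions (sorted): 1479, 5153, 7811, 8591.
Linear molecule, 4 cuts → 5 fragments:
  1479 − 0 = 1479 bp
  5153 − 1479 = 3674 bp
  7811 − 5153 = 2658 bp
  8591 − 7811 = 780 bp
  9445 − 8591 = 854 bp
Sorted largest to smallest: 3674, 2658, 1479, 854, 780 bp.

3674, 2658, 1479, 854, 780 bp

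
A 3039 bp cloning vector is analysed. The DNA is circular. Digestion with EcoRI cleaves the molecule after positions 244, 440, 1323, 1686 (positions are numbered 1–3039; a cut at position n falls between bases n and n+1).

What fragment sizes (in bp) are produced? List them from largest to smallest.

Circular molecule, 4 cuts → 4 fragments:
  440 − 244 = 196 bp
  1323 − 440 = 883 bp
  1686 − 1323 = 363 bp
  wrap: 3039 − 1686 + 244 = 1597 bp
Sorted largest to smallest: 1597, 883, 363, 196 bp.

1597, 883, 363, 196 bp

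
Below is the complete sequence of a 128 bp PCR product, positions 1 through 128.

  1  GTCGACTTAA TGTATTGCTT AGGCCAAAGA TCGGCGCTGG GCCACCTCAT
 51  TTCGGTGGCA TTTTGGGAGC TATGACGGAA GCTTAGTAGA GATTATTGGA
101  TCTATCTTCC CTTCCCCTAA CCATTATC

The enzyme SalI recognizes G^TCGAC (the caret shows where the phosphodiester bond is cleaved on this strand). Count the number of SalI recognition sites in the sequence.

GTCGAC occurs starting at position 1.
SalI cuts at 1 site.

1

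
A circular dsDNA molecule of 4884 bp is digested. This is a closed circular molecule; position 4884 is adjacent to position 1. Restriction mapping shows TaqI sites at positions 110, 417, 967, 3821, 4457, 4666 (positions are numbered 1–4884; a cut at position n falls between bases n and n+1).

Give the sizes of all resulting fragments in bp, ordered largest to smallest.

Circular molecule, 6 cuts → 6 fragments:
  417 − 110 = 307 bp
  967 − 417 = 550 bp
  3821 − 967 = 2854 bp
  4457 − 3821 = 636 bp
  4666 − 4457 = 209 bp
  wrap: 4884 − 4666 + 110 = 328 bp
Sorted largest to smallest: 2854, 636, 550, 328, 307, 209 bp.

2854, 636, 550, 328, 307, 209 bp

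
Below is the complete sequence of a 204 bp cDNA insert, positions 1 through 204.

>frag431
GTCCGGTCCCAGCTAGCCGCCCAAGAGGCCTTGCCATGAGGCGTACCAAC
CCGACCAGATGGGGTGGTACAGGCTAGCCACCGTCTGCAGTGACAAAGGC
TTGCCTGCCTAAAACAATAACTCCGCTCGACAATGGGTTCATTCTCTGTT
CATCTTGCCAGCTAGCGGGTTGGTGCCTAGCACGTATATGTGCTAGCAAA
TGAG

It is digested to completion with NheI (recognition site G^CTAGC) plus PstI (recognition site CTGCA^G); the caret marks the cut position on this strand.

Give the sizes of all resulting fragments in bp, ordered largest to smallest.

72, 61, 31, 16, 12, 12 bp

NheI sites (GCTAGC) start at positions 12, 73, 161, 192.
NheI cuts after the first base of each site, so after positions 12, 73, 161, 192.
The PstI site (CTGCAG) starts at position 85.
PstI cuts after base 5 of each site (before the last base), so after position 89.
Combined cut positions: 12, 73, 89, 161, 192.
Linear molecule, 5 cuts → 6 fragments:
  1–12 → 12 bp
  13–73 → 61 bp
  74–89 → 16 bp
  90–161 → 72 bp
  162–192 → 31 bp
  193–204 → 12 bp
Sorted largest to smallest: 72, 61, 31, 16, 12, 12 bp.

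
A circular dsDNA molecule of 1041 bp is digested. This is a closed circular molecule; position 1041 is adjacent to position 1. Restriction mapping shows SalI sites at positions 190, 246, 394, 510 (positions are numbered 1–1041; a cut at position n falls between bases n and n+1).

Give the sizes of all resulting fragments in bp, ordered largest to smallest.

721, 148, 116, 56 bp

Circular molecule, 4 cuts → 4 fragments:
  246 − 190 = 56 bp
  394 − 246 = 148 bp
  510 − 394 = 116 bp
  wrap: 1041 − 510 + 190 = 721 bp
Sorted largest to smallest: 721, 148, 116, 56 bp.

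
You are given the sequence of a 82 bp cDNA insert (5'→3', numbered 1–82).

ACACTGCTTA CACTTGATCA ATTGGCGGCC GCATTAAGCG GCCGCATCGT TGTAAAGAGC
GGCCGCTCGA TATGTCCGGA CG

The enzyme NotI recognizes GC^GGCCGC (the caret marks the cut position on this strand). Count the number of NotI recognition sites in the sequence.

GCGGCCGC occurs starting at positions 25, 38, 59.
NotI cuts at 3 sites.

3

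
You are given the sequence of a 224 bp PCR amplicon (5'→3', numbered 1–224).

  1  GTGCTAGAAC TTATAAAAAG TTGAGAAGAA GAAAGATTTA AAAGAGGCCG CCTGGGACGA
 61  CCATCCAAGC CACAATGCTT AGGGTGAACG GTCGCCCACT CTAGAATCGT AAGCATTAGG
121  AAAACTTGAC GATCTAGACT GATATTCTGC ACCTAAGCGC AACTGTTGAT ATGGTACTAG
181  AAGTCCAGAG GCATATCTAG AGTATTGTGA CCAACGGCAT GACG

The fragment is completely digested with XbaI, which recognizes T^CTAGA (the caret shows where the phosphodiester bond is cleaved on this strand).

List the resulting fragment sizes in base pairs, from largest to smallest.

100, 63, 33, 28 bp

XbaI sites (TCTAGA) start at positions 100, 133, 196.
XbaI cuts after the first base of each site, so after positions 100, 133, 196.
Linear molecule, 3 cuts → 4 fragments:
  1–100 → 100 bp
  101–133 → 33 bp
  134–196 → 63 bp
  197–224 → 28 bp
Sorted largest to smallest: 100, 63, 33, 28 bp.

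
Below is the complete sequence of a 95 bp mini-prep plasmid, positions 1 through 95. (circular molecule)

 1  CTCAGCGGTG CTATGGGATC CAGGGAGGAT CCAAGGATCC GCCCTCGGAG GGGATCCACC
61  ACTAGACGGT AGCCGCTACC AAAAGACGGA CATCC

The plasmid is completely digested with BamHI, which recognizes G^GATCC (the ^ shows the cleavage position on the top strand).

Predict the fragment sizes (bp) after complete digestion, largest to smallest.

59, 17, 11, 8 bp

BamHI sites (GGATCC) start at positions 16, 27, 35, 52.
BamHI cuts after the first base of each site, so after positions 16, 27, 35, 52.
Circular molecule, 4 cuts → 4 fragments:
  17–27 → 11 bp
  28–35 → 8 bp
  36–52 → 17 bp
  53–95 then 1–16 → 43 + 16 = 59 bp
Sorted largest to smallest: 59, 17, 11, 8 bp.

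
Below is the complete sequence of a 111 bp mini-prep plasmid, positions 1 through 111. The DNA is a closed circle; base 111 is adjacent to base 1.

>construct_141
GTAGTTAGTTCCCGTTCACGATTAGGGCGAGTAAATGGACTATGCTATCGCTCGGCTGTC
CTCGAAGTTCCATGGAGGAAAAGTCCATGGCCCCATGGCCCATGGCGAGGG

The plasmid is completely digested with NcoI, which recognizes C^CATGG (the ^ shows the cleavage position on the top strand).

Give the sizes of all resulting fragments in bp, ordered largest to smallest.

NcoI sites (CCATGG) start at positions 70, 85, 93, 100.
NcoI cuts after the first base of each site, so after positions 70, 85, 93, 100.
Circular molecule, 4 cuts → 4 fragments:
  71–85 → 15 bp
  86–93 → 8 bp
  94–100 → 7 bp
  101–111 then 1–70 → 11 + 70 = 81 bp
Sorted largest to smallest: 81, 15, 8, 7 bp.

81, 15, 8, 7 bp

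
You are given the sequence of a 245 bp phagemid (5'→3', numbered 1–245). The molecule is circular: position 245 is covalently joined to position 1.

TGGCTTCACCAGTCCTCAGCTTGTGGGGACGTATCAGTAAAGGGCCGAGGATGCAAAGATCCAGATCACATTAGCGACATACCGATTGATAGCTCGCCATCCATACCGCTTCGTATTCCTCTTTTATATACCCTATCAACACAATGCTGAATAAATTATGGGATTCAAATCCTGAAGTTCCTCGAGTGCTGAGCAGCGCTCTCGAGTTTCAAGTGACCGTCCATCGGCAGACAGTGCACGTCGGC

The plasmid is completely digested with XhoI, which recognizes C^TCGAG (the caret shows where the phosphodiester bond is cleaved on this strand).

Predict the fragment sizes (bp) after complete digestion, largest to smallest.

XhoI sites (CTCGAG) start at positions 181, 201.
XhoI cuts after the first base of each site, so after positions 181, 201.
Circular molecule, 2 cuts → 2 fragments:
  182–201 → 20 bp
  202–245 then 1–181 → 44 + 181 = 225 bp
Sorted largest to smallest: 225, 20 bp.

225, 20 bp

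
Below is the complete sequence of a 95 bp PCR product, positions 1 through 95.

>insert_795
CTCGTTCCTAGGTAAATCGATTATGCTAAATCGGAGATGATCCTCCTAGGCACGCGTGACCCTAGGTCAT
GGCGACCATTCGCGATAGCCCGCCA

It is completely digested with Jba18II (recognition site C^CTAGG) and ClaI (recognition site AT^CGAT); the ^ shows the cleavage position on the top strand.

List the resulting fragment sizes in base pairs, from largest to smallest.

Jba18II sites (CCTAGG) start at positions 7, 45, 61.
Jba18II cuts after the first base of each site, so after positions 7, 45, 61.
The ClaI site (ATCGAT) starts at position 16.
ClaI cuts after base 2 of each site, so after position 17.
Combined cut positions: 7, 17, 45, 61.
Linear molecule, 4 cuts → 5 fragments:
  1–7 → 7 bp
  8–17 → 10 bp
  18–45 → 28 bp
  46–61 → 16 bp
  62–95 → 34 bp
Sorted largest to smallest: 34, 28, 16, 10, 7 bp.

34, 28, 16, 10, 7 bp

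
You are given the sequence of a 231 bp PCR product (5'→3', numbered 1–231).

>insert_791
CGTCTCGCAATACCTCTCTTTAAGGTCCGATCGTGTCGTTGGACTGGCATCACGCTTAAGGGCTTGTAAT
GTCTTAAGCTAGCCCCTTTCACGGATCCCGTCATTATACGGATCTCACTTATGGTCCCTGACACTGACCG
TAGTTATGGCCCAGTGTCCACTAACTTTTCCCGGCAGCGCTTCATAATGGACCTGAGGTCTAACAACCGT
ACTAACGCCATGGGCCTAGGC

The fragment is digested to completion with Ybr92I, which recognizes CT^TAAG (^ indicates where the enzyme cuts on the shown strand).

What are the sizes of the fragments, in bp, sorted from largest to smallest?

157, 56, 18 bp

Ybr92I sites (CTTAAG) start at positions 55, 73.
Ybr92I cuts after base 2 of each site, so after positions 56, 74.
Linear molecule, 2 cuts → 3 fragments:
  1–56 → 56 bp
  57–74 → 18 bp
  75–231 → 157 bp
Sorted largest to smallest: 157, 56, 18 bp.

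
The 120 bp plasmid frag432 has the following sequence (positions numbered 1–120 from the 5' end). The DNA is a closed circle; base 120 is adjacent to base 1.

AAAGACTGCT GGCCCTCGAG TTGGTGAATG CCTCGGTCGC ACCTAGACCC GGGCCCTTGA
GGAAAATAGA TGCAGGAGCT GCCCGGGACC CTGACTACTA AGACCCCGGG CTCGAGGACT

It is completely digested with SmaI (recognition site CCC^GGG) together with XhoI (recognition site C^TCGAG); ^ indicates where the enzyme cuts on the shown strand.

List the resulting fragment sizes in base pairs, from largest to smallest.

35, 34, 24, 23, 4 bp

SmaI sites (CCCGGG) start at positions 48, 82, 105.
SmaI cuts after base 3 of each site, so after positions 50, 84, 107.
XhoI sites (CTCGAG) start at positions 15, 111.
XhoI cuts after the first base of each site, so after positions 15, 111.
Combined cut positions: 15, 50, 84, 107, 111.
Circular molecule, 5 cuts → 5 fragments:
  16–50 → 35 bp
  51–84 → 34 bp
  85–107 → 23 bp
  108–111 → 4 bp
  112–120 then 1–15 → 9 + 15 = 24 bp
Sorted largest to smallest: 35, 34, 24, 23, 4 bp.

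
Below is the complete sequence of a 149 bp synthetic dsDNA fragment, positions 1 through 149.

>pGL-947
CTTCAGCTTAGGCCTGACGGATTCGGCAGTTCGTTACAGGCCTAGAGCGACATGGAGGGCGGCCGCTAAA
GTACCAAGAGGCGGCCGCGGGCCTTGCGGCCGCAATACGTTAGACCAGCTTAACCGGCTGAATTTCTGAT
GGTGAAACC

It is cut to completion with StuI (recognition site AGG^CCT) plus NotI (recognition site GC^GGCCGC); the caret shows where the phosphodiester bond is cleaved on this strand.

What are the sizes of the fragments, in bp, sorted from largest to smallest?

52, 28, 22, 20, 15, 12 bp

StuI sites (AGGCCT) start at positions 10, 38.
StuI cuts after base 3 of each site, so after positions 12, 40.
NotI sites (GCGGCCGC) start at positions 59, 81, 96.
NotI cuts after base 2 of each site, so after positions 60, 82, 97.
Combined cut positions: 12, 40, 60, 82, 97.
Linear molecule, 5 cuts → 6 fragments:
  1–12 → 12 bp
  13–40 → 28 bp
  41–60 → 20 bp
  61–82 → 22 bp
  83–97 → 15 bp
  98–149 → 52 bp
Sorted largest to smallest: 52, 28, 22, 20, 15, 12 bp.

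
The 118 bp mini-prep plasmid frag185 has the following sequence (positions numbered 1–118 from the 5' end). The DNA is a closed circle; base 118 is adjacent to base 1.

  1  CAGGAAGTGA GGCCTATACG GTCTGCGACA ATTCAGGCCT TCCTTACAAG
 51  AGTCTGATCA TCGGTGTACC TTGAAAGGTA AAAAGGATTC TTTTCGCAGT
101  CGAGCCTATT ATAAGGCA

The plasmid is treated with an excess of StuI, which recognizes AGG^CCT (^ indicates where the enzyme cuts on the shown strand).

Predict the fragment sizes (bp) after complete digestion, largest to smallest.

93, 25 bp

StuI sites (AGGCCT) start at positions 10, 35.
StuI cuts after base 3 of each site, so after positions 12, 37.
Circular molecule, 2 cuts → 2 fragments:
  13–37 → 25 bp
  38–118 then 1–12 → 81 + 12 = 93 bp
Sorted largest to smallest: 93, 25 bp.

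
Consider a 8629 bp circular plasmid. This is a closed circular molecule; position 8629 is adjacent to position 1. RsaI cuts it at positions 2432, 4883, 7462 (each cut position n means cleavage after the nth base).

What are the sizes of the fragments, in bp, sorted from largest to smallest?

Circular molecule, 3 cuts → 3 fragments:
  4883 − 2432 = 2451 bp
  7462 − 4883 = 2579 bp
  wrap: 8629 − 7462 + 2432 = 3599 bp
Sorted largest to smallest: 3599, 2579, 2451 bp.

3599, 2579, 2451 bp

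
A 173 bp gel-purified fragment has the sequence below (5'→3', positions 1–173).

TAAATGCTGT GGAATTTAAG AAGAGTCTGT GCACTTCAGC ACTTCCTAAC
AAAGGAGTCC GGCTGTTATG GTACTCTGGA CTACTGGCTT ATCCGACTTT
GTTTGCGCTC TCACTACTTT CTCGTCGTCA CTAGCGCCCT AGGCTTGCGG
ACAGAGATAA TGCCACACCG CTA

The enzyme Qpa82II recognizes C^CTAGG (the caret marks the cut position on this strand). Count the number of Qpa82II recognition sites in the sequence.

CCTAGG occurs starting at position 138.
Qpa82II cuts at 1 site.

1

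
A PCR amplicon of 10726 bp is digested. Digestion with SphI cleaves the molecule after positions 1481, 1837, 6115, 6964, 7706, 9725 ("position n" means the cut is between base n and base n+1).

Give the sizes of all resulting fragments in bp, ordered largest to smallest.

Linear molecule, 6 cuts → 7 fragments:
  1481 − 0 = 1481 bp
  1837 − 1481 = 356 bp
  6115 − 1837 = 4278 bp
  6964 − 6115 = 849 bp
  7706 − 6964 = 742 bp
  9725 − 7706 = 2019 bp
  10726 − 9725 = 1001 bp
Sorted largest to smallest: 4278, 2019, 1481, 1001, 849, 742, 356 bp.

4278, 2019, 1481, 1001, 849, 742, 356 bp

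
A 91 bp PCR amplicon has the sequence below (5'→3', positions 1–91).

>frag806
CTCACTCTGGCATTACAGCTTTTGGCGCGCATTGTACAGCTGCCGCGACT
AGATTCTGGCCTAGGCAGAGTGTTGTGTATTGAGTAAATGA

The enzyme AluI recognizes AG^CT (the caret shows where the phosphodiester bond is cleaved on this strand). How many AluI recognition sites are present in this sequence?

AGCT occurs starting at positions 17, 38.
AluI cuts at 2 sites.

2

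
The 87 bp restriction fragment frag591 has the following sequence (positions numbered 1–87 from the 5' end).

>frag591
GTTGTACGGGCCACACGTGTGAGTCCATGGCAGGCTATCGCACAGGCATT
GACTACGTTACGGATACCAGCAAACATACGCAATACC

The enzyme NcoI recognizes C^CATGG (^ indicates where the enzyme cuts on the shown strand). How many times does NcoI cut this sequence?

CCATGG occurs starting at position 25.
NcoI cuts at 1 site.

1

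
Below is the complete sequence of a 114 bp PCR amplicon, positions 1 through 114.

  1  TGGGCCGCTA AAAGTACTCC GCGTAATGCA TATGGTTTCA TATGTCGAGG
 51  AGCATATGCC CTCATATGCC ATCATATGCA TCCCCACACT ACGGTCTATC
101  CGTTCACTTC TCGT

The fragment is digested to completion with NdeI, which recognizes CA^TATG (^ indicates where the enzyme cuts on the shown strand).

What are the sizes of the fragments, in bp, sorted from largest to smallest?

NdeI sites (CATATG) start at positions 29, 39, 53, 63, 73.
NdeI cuts after base 2 of each site, so after positions 30, 40, 54, 64, 74.
Linear molecule, 5 cuts → 6 fragments:
  1–30 → 30 bp
  31–40 → 10 bp
  41–54 → 14 bp
  55–64 → 10 bp
  65–74 → 10 bp
  75–114 → 40 bp
Sorted largest to smallest: 40, 30, 14, 10, 10, 10 bp.

40, 30, 14, 10, 10, 10 bp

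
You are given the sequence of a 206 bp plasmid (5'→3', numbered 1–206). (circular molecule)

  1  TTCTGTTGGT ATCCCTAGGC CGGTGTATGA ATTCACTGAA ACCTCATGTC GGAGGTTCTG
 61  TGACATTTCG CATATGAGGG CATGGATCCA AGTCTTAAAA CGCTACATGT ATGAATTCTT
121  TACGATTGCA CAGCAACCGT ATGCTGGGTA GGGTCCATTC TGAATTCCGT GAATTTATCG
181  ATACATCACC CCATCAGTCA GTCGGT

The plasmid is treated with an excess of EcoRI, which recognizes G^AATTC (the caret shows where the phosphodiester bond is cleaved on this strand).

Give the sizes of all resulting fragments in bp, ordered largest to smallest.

EcoRI sites (GAATTC) start at positions 29, 113, 162.
EcoRI cuts after the first base of each site, so after positions 29, 113, 162.
Circular molecule, 3 cuts → 3 fragments:
  30–113 → 84 bp
  114–162 → 49 bp
  163–206 then 1–29 → 44 + 29 = 73 bp
Sorted largest to smallest: 84, 73, 49 bp.

84, 73, 49 bp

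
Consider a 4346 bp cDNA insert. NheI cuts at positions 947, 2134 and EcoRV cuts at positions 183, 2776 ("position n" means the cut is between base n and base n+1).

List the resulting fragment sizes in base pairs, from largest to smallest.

1570, 1187, 764, 642, 183 bp

Combined cut positions (sorted): 183, 947, 2134, 2776.
Linear molecule, 4 cuts → 5 fragments:
  183 − 0 = 183 bp
  947 − 183 = 764 bp
  2134 − 947 = 1187 bp
  2776 − 2134 = 642 bp
  4346 − 2776 = 1570 bp
Sorted largest to smallest: 1570, 1187, 764, 642, 183 bp.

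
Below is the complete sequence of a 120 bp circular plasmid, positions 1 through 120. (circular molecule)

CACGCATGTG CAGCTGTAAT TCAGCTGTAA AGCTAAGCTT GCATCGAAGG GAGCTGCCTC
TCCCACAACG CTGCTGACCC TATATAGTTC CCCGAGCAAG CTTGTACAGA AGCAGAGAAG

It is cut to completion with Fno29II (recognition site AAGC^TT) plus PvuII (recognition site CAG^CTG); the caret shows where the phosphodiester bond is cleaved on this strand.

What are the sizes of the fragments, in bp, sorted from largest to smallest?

63, 32, 14, 11 bp

Fno29II sites (AAGCTT) start at positions 35, 98.
Fno29II cuts after base 4 of each site, so after positions 38, 101.
PvuII sites (CAGCTG) start at positions 11, 22.
PvuII cuts after base 3 of each site, so after positions 13, 24.
Combined cut positions: 13, 24, 38, 101.
Circular molecule, 4 cuts → 4 fragments:
  14–24 → 11 bp
  25–38 → 14 bp
  39–101 → 63 bp
  102–120 then 1–13 → 19 + 13 = 32 bp
Sorted largest to smallest: 63, 32, 14, 11 bp.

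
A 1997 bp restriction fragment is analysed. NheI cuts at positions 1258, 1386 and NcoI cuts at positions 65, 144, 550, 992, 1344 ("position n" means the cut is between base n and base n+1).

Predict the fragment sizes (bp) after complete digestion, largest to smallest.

611, 442, 406, 266, 86, 79, 65, 42 bp

Combined cut positions (sorted): 65, 144, 550, 992, 1258, 1344, 1386.
Linear molecule, 7 cuts → 8 fragments:
  65 − 0 = 65 bp
  144 − 65 = 79 bp
  550 − 144 = 406 bp
  992 − 550 = 442 bp
  1258 − 992 = 266 bp
  1344 − 1258 = 86 bp
  1386 − 1344 = 42 bp
  1997 − 1386 = 611 bp
Sorted largest to smallest: 611, 442, 406, 266, 86, 79, 65, 42 bp.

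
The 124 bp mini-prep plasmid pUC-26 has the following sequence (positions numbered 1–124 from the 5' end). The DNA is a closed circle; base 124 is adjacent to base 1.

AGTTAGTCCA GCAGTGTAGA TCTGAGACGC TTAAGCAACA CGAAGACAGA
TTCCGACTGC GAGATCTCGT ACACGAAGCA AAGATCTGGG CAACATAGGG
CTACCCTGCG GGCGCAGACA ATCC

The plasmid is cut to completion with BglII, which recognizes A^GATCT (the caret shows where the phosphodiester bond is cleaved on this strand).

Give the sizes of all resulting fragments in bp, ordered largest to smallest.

BglII sites (AGATCT) start at positions 18, 62, 82.
BglII cuts after the first base of each site, so after positions 18, 62, 82.
Circular molecule, 3 cuts → 3 fragments:
  19–62 → 44 bp
  63–82 → 20 bp
  83–124 then 1–18 → 42 + 18 = 60 bp
Sorted largest to smallest: 60, 44, 20 bp.

60, 44, 20 bp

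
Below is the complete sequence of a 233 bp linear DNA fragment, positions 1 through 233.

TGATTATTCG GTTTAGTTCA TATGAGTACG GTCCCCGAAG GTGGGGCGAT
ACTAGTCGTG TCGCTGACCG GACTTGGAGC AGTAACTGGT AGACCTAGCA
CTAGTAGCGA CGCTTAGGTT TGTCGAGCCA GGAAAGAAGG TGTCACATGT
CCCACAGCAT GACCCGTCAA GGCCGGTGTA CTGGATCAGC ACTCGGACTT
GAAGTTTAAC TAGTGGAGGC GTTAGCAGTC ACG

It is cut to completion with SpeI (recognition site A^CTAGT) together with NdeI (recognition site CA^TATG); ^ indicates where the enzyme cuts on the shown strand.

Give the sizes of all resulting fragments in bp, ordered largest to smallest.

109, 49, 31, 24, 20 bp

SpeI sites (ACTAGT) start at positions 51, 100, 209.
SpeI cuts after the first base of each site, so after positions 51, 100, 209.
The NdeI site (CATATG) starts at position 19.
NdeI cuts after base 2 of each site, so after position 20.
Combined cut positions: 20, 51, 100, 209.
Linear molecule, 4 cuts → 5 fragments:
  1–20 → 20 bp
  21–51 → 31 bp
  52–100 → 49 bp
  101–209 → 109 bp
  210–233 → 24 bp
Sorted largest to smallest: 109, 49, 31, 24, 20 bp.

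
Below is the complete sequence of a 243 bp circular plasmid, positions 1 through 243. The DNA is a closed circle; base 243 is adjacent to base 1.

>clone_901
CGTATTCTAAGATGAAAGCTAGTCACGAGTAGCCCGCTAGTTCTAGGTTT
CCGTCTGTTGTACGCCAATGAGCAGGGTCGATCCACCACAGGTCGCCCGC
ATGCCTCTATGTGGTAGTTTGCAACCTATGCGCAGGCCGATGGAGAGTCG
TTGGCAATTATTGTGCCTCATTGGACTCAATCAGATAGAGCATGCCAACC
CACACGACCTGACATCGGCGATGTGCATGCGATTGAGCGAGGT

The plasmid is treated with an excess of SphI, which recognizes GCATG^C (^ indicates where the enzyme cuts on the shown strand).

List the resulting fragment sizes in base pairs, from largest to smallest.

117, 91, 35 bp

SphI sites (GCATGC) start at positions 99, 190, 225.
SphI cuts after base 5 of each site (before the last base), so after positions 103, 194, 229.
Circular molecule, 3 cuts → 3 fragments:
  104–194 → 91 bp
  195–229 → 35 bp
  230–243 then 1–103 → 14 + 103 = 117 bp
Sorted largest to smallest: 117, 91, 35 bp.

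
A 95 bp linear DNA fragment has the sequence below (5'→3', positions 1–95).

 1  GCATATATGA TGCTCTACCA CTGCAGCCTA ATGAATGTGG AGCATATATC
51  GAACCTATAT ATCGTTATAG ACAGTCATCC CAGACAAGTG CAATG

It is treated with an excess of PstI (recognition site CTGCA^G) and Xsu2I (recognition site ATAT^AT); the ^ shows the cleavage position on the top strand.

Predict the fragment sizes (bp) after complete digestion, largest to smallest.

35, 22, 19, 13, 6 bp

The PstI site (CTGCAG) starts at position 21.
PstI cuts after base 5 of each site (before the last base), so after position 25.
Xsu2I sites (ATATAT) start at positions 3, 44, 57.
Xsu2I cuts after base 4 of each site, so after positions 6, 47, 60.
Combined cut positions: 6, 25, 47, 60.
Linear molecule, 4 cuts → 5 fragments:
  1–6 → 6 bp
  7–25 → 19 bp
  26–47 → 22 bp
  48–60 → 13 bp
  61–95 → 35 bp
Sorted largest to smallest: 35, 22, 19, 13, 6 bp.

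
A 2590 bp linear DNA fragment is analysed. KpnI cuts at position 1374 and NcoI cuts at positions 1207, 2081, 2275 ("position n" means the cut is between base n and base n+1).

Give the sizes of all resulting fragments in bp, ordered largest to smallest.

1207, 707, 315, 194, 167 bp

Combined cut positions (sorted): 1207, 1374, 2081, 2275.
Linear molecule, 4 cuts → 5 fragments:
  1207 − 0 = 1207 bp
  1374 − 1207 = 167 bp
  2081 − 1374 = 707 bp
  2275 − 2081 = 194 bp
  2590 − 2275 = 315 bp
Sorted largest to smallest: 1207, 707, 315, 194, 167 bp.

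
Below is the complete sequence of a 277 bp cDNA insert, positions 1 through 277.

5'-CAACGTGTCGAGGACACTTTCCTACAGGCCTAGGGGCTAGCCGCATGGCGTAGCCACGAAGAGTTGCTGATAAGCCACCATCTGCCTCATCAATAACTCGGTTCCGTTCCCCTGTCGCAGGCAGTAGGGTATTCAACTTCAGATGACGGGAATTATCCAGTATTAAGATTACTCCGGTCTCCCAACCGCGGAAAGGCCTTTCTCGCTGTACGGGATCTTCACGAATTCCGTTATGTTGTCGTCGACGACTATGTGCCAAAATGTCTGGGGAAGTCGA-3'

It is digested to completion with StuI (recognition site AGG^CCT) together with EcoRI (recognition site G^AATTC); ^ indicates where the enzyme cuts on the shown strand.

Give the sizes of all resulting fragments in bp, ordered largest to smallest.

StuI sites (AGGCCT) start at positions 26, 194.
StuI cuts after base 3 of each site, so after positions 28, 196.
The EcoRI site (GAATTC) starts at position 223.
EcoRI cuts after the first base of each site, so after position 223.
Combined cut positions: 28, 196, 223.
Linear molecule, 3 cuts → 4 fragments:
  1–28 → 28 bp
  29–196 → 168 bp
  197–223 → 27 bp
  224–277 → 54 bp
Sorted largest to smallest: 168, 54, 28, 27 bp.

168, 54, 28, 27 bp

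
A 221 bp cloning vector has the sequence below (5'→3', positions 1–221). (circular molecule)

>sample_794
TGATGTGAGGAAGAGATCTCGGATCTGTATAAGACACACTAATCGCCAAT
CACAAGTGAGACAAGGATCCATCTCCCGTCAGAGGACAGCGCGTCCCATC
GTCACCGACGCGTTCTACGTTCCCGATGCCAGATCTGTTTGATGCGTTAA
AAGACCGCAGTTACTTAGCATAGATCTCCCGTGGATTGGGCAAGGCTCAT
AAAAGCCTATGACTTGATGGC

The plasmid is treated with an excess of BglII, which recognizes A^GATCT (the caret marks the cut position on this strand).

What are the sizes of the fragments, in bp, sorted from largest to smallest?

117, 63, 41 bp

BglII sites (AGATCT) start at positions 14, 131, 172.
BglII cuts after the first base of each site, so after positions 14, 131, 172.
Circular molecule, 3 cuts → 3 fragments:
  15–131 → 117 bp
  132–172 → 41 bp
  173–221 then 1–14 → 49 + 14 = 63 bp
Sorted largest to smallest: 117, 63, 41 bp.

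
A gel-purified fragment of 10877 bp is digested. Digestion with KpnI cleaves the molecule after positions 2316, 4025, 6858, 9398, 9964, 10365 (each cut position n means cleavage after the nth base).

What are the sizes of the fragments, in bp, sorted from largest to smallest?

2833, 2540, 2316, 1709, 566, 512, 401 bp

Linear molecule, 6 cuts → 7 fragments:
  2316 − 0 = 2316 bp
  4025 − 2316 = 1709 bp
  6858 − 4025 = 2833 bp
  9398 − 6858 = 2540 bp
  9964 − 9398 = 566 bp
  10365 − 9964 = 401 bp
  10877 − 10365 = 512 bp
Sorted largest to smallest: 2833, 2540, 2316, 1709, 566, 512, 401 bp.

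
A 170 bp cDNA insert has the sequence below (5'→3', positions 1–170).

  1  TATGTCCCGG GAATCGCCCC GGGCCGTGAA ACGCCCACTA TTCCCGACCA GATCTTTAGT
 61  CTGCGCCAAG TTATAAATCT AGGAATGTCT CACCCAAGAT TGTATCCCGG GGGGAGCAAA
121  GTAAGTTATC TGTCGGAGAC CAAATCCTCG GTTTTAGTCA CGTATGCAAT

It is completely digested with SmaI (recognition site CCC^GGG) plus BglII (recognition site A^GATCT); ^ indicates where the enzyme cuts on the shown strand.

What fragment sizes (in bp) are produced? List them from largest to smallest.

62, 58, 30, 12, 8 bp

SmaI sites (CCCGGG) start at positions 6, 18, 106.
SmaI cuts after base 3 of each site, so after positions 8, 20, 108.
The BglII site (AGATCT) starts at position 50.
BglII cuts after the first base of each site, so after position 50.
Combined cut positions: 8, 20, 50, 108.
Linear molecule, 4 cuts → 5 fragments:
  1–8 → 8 bp
  9–20 → 12 bp
  21–50 → 30 bp
  51–108 → 58 bp
  109–170 → 62 bp
Sorted largest to smallest: 62, 58, 30, 12, 8 bp.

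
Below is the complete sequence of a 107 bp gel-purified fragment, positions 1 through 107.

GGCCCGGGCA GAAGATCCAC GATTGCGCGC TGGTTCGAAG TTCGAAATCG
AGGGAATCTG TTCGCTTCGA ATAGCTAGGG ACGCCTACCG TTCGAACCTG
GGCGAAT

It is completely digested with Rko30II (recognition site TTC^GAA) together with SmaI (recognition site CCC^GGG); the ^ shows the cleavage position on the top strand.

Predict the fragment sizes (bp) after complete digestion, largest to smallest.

Rko30II sites (TTCGAA) start at positions 34, 41, 66, 91.
Rko30II cuts after base 3 of each site, so after positions 36, 43, 68, 93.
The SmaI site (CCCGGG) starts at position 3.
SmaI cuts after base 3 of each site, so after position 5.
Combined cut positions: 5, 36, 43, 68, 93.
Linear molecule, 5 cuts → 6 fragments:
  1–5 → 5 bp
  6–36 → 31 bp
  37–43 → 7 bp
  44–68 → 25 bp
  69–93 → 25 bp
  94–107 → 14 bp
Sorted largest to smallest: 31, 25, 25, 14, 7, 5 bp.

31, 25, 25, 14, 7, 5 bp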